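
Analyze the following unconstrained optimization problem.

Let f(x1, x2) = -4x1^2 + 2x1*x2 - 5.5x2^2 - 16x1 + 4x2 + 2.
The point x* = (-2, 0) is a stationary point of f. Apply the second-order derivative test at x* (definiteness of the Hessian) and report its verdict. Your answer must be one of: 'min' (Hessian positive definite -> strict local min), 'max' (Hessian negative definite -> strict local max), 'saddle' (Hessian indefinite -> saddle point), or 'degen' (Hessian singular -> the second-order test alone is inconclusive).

Compute the Hessian H = grad^2 f:
  H = [[-8, 2], [2, -11]]
Verify stationarity: grad f(x*) = H x* + g = (0, 0).
Eigenvalues of H: -12, -7.
Both eigenvalues < 0, so H is negative definite -> x* is a strict local max.

max


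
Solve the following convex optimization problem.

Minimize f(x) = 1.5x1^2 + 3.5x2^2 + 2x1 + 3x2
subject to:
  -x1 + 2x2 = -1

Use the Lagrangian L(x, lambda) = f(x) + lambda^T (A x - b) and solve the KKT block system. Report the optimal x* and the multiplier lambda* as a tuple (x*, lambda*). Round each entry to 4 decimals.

Form the Lagrangian:
  L(x, lambda) = (1/2) x^T Q x + c^T x + lambda^T (A x - b)
Stationarity (grad_x L = 0): Q x + c + A^T lambda = 0.
Primal feasibility: A x = b.

This gives the KKT block system:
  [ Q   A^T ] [ x     ]   [-c ]
  [ A    0  ] [ lambda ] = [ b ]

Solving the linear system:
  x*      = (-0.3684, -0.6842)
  lambda* = (0.8947)
  f(x*)   = -0.9474

x* = (-0.3684, -0.6842), lambda* = (0.8947)


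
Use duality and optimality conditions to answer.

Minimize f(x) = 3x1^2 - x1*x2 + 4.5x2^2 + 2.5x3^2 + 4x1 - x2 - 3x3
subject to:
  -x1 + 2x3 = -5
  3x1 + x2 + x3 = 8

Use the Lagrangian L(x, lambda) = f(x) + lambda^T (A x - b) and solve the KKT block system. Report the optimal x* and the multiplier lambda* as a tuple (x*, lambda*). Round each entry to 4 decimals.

Form the Lagrangian:
  L(x, lambda) = (1/2) x^T Q x + c^T x + lambda^T (A x - b)
Stationarity (grad_x L = 0): Q x + c + A^T lambda = 0.
Primal feasibility: A x = b.

This gives the KKT block system:
  [ Q   A^T ] [ x     ]   [-c ]
  [ A    0  ] [ lambda ] = [ b ]

Solving the linear system:
  x*      = (2.743, 0.8996, -1.1285)
  lambda* = (6.498, -4.3534)
  f(x*)   = 40.3876

x* = (2.743, 0.8996, -1.1285), lambda* = (6.498, -4.3534)


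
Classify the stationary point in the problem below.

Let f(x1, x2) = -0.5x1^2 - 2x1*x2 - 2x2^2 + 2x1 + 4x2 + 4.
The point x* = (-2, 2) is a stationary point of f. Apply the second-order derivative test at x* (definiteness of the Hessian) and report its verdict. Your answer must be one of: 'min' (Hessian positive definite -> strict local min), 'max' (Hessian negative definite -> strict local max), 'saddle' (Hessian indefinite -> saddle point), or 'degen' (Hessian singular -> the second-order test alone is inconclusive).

Compute the Hessian H = grad^2 f:
  H = [[-1, -2], [-2, -4]]
Verify stationarity: grad f(x*) = H x* + g = (0, 0).
Eigenvalues of H: -5, 0.
H has a zero eigenvalue (singular; negative semidefinite but not definite), so H is neither positive definite, negative definite, nor indefinite. The second-order test alone is inconclusive -> degen.
(Indeed, f is constant along the null direction of H through x*, so x* is not a strict local extremum.)

degen


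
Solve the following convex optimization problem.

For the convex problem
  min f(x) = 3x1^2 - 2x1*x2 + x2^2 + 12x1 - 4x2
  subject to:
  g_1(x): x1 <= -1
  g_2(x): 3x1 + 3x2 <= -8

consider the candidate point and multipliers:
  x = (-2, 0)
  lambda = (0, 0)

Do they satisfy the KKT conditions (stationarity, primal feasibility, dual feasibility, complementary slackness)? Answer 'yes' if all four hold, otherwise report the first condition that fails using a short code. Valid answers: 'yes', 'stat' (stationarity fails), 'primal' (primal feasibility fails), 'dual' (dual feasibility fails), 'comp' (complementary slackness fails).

Gradient of f: grad f(x) = Q x + c = (0, 0)
Constraint values g_i(x) = a_i^T x - b_i:
  g_1((-2, 0)) = -1
  g_2((-2, 0)) = 2
Stationarity residual: grad f(x) + sum_i lambda_i a_i = (0, 0)
  -> stationarity OK
Primal feasibility (all g_i <= 0): FAILS
Dual feasibility (all lambda_i >= 0): OK
Complementary slackness (lambda_i * g_i(x) = 0 for all i): OK

Verdict: the first failing condition is primal_feasibility -> primal.

primal


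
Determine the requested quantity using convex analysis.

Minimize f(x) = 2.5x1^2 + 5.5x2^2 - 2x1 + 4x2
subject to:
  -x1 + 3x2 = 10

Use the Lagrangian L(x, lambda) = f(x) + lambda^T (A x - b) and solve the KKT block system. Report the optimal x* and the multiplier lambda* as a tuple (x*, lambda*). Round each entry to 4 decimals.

Form the Lagrangian:
  L(x, lambda) = (1/2) x^T Q x + c^T x + lambda^T (A x - b)
Stationarity (grad_x L = 0): Q x + c + A^T lambda = 0.
Primal feasibility: A x = b.

This gives the KKT block system:
  [ Q   A^T ] [ x     ]   [-c ]
  [ A    0  ] [ lambda ] = [ b ]

Solving the linear system:
  x*      = (-1.8571, 2.7143)
  lambda* = (-11.2857)
  f(x*)   = 63.7143

x* = (-1.8571, 2.7143), lambda* = (-11.2857)


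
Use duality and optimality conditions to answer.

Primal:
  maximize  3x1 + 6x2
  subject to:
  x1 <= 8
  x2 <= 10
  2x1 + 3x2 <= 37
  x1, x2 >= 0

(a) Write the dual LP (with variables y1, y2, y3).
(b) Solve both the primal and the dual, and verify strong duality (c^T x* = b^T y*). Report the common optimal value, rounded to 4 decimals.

The standard primal-dual pair for 'max c^T x s.t. A x <= b, x >= 0' is:
  Dual:  min b^T y  s.t.  A^T y >= c,  y >= 0.

So the dual LP is:
  minimize  8y1 + 10y2 + 37y3
  subject to:
    y1 + 2y3 >= 3
    y2 + 3y3 >= 6
    y1, y2, y3 >= 0

Solving the primal: x* = (3.5, 10).
  primal value c^T x* = 70.5.
Solving the dual: y* = (0, 1.5, 1.5).
  dual value b^T y* = 70.5.
Strong duality: c^T x* = b^T y*. Confirmed.

70.5


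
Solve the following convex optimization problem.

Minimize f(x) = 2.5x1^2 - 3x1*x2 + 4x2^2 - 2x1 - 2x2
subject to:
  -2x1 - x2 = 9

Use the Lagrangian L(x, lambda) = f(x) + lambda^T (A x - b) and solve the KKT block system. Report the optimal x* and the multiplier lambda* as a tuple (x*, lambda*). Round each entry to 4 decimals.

Form the Lagrangian:
  L(x, lambda) = (1/2) x^T Q x + c^T x + lambda^T (A x - b)
Stationarity (grad_x L = 0): Q x + c + A^T lambda = 0.
Primal feasibility: A x = b.

This gives the KKT block system:
  [ Q   A^T ] [ x     ]   [-c ]
  [ A    0  ] [ lambda ] = [ b ]

Solving the linear system:
  x*      = (-3.5306, -1.9388)
  lambda* = (-6.9184)
  f(x*)   = 36.602

x* = (-3.5306, -1.9388), lambda* = (-6.9184)


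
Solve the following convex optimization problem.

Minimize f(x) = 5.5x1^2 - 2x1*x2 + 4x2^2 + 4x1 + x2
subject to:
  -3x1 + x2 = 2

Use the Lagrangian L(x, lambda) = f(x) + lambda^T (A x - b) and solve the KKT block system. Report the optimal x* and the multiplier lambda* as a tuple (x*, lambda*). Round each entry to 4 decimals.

Form the Lagrangian:
  L(x, lambda) = (1/2) x^T Q x + c^T x + lambda^T (A x - b)
Stationarity (grad_x L = 0): Q x + c + A^T lambda = 0.
Primal feasibility: A x = b.

This gives the KKT block system:
  [ Q   A^T ] [ x     ]   [-c ]
  [ A    0  ] [ lambda ] = [ b ]

Solving the linear system:
  x*      = (-0.7183, -0.1549)
  lambda* = (-1.1972)
  f(x*)   = -0.3169

x* = (-0.7183, -0.1549), lambda* = (-1.1972)


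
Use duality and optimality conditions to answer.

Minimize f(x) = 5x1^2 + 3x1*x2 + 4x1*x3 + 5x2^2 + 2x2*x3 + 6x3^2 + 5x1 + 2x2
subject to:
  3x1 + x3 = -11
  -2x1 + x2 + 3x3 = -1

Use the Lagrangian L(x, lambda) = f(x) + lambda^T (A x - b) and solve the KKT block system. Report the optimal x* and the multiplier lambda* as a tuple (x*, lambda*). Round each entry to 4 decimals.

Form the Lagrangian:
  L(x, lambda) = (1/2) x^T Q x + c^T x + lambda^T (A x - b)
Stationarity (grad_x L = 0): Q x + c + A^T lambda = 0.
Primal feasibility: A x = b.

This gives the KKT block system:
  [ Q   A^T ] [ x     ]   [-c ]
  [ A    0  ] [ lambda ] = [ b ]

Solving the linear system:
  x*      = (-2.8764, 0.3595, -2.3708)
  lambda* = (15.9071, 7.7763)
  f(x*)   = 84.5456

x* = (-2.8764, 0.3595, -2.3708), lambda* = (15.9071, 7.7763)


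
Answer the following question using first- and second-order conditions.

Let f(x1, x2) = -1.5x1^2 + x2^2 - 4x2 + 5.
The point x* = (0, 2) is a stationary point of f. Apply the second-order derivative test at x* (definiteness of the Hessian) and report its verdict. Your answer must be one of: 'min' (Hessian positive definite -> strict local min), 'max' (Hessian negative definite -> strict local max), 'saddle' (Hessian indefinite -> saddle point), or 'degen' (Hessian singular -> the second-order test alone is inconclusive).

Compute the Hessian H = grad^2 f:
  H = [[-3, 0], [0, 2]]
Verify stationarity: grad f(x*) = H x* + g = (0, 0).
Eigenvalues of H: -3, 2.
Eigenvalues have mixed signs, so H is indefinite -> x* is a saddle point.

saddle


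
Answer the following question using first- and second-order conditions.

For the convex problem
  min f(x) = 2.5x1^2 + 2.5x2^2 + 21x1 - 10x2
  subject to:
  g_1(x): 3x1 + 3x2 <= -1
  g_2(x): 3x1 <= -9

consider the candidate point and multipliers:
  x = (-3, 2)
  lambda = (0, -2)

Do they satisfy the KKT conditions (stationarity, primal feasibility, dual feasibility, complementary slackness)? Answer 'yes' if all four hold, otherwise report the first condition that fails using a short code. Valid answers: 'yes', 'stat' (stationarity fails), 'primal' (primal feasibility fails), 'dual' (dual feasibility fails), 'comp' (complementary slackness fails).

Gradient of f: grad f(x) = Q x + c = (6, 0)
Constraint values g_i(x) = a_i^T x - b_i:
  g_1((-3, 2)) = -2
  g_2((-3, 2)) = 0
Stationarity residual: grad f(x) + sum_i lambda_i a_i = (0, 0)
  -> stationarity OK
Primal feasibility (all g_i <= 0): OK
Dual feasibility (all lambda_i >= 0): FAILS
Complementary slackness (lambda_i * g_i(x) = 0 for all i): OK

Verdict: the first failing condition is dual_feasibility -> dual.

dual


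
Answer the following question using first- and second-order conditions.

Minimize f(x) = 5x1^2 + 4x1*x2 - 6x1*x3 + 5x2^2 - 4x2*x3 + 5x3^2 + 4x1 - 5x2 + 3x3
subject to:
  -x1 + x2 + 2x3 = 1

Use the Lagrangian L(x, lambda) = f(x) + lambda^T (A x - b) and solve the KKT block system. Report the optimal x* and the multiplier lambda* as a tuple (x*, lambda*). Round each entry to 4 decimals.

Form the Lagrangian:
  L(x, lambda) = (1/2) x^T Q x + c^T x + lambda^T (A x - b)
Stationarity (grad_x L = 0): Q x + c + A^T lambda = 0.
Primal feasibility: A x = b.

This gives the KKT block system:
  [ Q   A^T ] [ x     ]   [-c ]
  [ A    0  ] [ lambda ] = [ b ]

Solving the linear system:
  x*      = (-1.0891, 0.8317, -0.4604)
  lambda* = (-0.802)
  f(x*)   = -4.547

x* = (-1.0891, 0.8317, -0.4604), lambda* = (-0.802)


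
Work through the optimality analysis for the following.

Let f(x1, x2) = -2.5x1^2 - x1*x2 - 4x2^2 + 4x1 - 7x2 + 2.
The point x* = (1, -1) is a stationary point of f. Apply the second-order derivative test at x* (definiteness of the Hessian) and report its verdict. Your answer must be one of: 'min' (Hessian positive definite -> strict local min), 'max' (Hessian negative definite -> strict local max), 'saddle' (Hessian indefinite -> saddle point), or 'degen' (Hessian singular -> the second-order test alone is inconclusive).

Compute the Hessian H = grad^2 f:
  H = [[-5, -1], [-1, -8]]
Verify stationarity: grad f(x*) = H x* + g = (0, 0).
Eigenvalues of H: -8.3028, -4.6972.
Both eigenvalues < 0, so H is negative definite -> x* is a strict local max.

max


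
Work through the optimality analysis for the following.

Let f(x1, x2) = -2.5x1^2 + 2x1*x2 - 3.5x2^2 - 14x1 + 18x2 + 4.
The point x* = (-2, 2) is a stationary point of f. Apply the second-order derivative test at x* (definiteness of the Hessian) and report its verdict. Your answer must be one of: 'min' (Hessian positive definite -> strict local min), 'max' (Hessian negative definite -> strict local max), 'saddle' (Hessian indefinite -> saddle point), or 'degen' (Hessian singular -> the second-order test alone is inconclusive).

Compute the Hessian H = grad^2 f:
  H = [[-5, 2], [2, -7]]
Verify stationarity: grad f(x*) = H x* + g = (0, 0).
Eigenvalues of H: -8.2361, -3.7639.
Both eigenvalues < 0, so H is negative definite -> x* is a strict local max.

max


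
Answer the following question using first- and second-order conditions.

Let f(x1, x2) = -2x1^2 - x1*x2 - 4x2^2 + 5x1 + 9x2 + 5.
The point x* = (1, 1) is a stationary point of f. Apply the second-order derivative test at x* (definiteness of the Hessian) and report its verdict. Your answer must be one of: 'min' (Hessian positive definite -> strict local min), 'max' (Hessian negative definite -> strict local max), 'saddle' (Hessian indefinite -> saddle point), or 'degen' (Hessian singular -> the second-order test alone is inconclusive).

Compute the Hessian H = grad^2 f:
  H = [[-4, -1], [-1, -8]]
Verify stationarity: grad f(x*) = H x* + g = (0, 0).
Eigenvalues of H: -8.2361, -3.7639.
Both eigenvalues < 0, so H is negative definite -> x* is a strict local max.

max


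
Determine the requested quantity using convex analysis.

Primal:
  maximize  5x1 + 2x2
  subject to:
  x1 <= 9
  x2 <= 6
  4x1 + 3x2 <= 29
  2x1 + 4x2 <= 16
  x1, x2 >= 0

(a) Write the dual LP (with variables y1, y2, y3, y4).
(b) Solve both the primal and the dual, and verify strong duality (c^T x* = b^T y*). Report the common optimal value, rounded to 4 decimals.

The standard primal-dual pair for 'max c^T x s.t. A x <= b, x >= 0' is:
  Dual:  min b^T y  s.t.  A^T y >= c,  y >= 0.

So the dual LP is:
  minimize  9y1 + 6y2 + 29y3 + 16y4
  subject to:
    y1 + 4y3 + 2y4 >= 5
    y2 + 3y3 + 4y4 >= 2
    y1, y2, y3, y4 >= 0

Solving the primal: x* = (7.25, 0).
  primal value c^T x* = 36.25.
Solving the dual: y* = (0, 0, 1.25, 0).
  dual value b^T y* = 36.25.
Strong duality: c^T x* = b^T y*. Confirmed.

36.25


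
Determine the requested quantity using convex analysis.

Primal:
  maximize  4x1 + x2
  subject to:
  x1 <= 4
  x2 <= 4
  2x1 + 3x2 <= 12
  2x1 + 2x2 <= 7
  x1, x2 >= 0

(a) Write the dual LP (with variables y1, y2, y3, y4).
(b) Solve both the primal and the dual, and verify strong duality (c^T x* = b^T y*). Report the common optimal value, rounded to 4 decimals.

The standard primal-dual pair for 'max c^T x s.t. A x <= b, x >= 0' is:
  Dual:  min b^T y  s.t.  A^T y >= c,  y >= 0.

So the dual LP is:
  minimize  4y1 + 4y2 + 12y3 + 7y4
  subject to:
    y1 + 2y3 + 2y4 >= 4
    y2 + 3y3 + 2y4 >= 1
    y1, y2, y3, y4 >= 0

Solving the primal: x* = (3.5, 0).
  primal value c^T x* = 14.
Solving the dual: y* = (0, 0, 0, 2).
  dual value b^T y* = 14.
Strong duality: c^T x* = b^T y*. Confirmed.

14


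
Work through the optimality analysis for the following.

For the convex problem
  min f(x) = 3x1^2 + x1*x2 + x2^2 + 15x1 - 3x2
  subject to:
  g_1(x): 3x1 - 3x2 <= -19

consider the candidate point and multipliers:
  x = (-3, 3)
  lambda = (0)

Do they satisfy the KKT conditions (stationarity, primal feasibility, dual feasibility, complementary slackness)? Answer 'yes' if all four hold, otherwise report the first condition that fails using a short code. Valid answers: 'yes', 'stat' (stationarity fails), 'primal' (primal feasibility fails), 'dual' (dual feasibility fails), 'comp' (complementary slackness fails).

Gradient of f: grad f(x) = Q x + c = (0, 0)
Constraint values g_i(x) = a_i^T x - b_i:
  g_1((-3, 3)) = 1
Stationarity residual: grad f(x) + sum_i lambda_i a_i = (0, 0)
  -> stationarity OK
Primal feasibility (all g_i <= 0): FAILS
Dual feasibility (all lambda_i >= 0): OK
Complementary slackness (lambda_i * g_i(x) = 0 for all i): OK

Verdict: the first failing condition is primal_feasibility -> primal.

primal


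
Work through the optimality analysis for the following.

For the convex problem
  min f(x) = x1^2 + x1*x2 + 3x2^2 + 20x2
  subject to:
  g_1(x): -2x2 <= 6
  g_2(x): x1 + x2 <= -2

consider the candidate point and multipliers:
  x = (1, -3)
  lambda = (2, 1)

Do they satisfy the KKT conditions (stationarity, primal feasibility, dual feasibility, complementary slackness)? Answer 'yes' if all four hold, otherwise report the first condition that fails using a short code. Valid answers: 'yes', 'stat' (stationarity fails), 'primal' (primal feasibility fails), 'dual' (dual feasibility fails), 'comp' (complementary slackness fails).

Gradient of f: grad f(x) = Q x + c = (-1, 3)
Constraint values g_i(x) = a_i^T x - b_i:
  g_1((1, -3)) = 0
  g_2((1, -3)) = 0
Stationarity residual: grad f(x) + sum_i lambda_i a_i = (0, 0)
  -> stationarity OK
Primal feasibility (all g_i <= 0): OK
Dual feasibility (all lambda_i >= 0): OK
Complementary slackness (lambda_i * g_i(x) = 0 for all i): OK

Verdict: yes, KKT holds.

yes


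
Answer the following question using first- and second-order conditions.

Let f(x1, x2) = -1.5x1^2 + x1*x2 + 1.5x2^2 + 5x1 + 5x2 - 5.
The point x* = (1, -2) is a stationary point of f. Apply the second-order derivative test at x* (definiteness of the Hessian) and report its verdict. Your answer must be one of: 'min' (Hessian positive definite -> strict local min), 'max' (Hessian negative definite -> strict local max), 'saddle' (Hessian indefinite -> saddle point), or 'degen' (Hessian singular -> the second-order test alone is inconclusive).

Compute the Hessian H = grad^2 f:
  H = [[-3, 1], [1, 3]]
Verify stationarity: grad f(x*) = H x* + g = (0, 0).
Eigenvalues of H: -3.1623, 3.1623.
Eigenvalues have mixed signs, so H is indefinite -> x* is a saddle point.

saddle


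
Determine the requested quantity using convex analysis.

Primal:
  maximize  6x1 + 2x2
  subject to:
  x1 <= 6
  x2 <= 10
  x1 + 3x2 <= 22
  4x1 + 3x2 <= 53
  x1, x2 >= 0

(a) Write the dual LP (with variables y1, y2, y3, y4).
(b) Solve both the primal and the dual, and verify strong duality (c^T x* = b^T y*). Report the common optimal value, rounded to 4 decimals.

The standard primal-dual pair for 'max c^T x s.t. A x <= b, x >= 0' is:
  Dual:  min b^T y  s.t.  A^T y >= c,  y >= 0.

So the dual LP is:
  minimize  6y1 + 10y2 + 22y3 + 53y4
  subject to:
    y1 + y3 + 4y4 >= 6
    y2 + 3y3 + 3y4 >= 2
    y1, y2, y3, y4 >= 0

Solving the primal: x* = (6, 5.3333).
  primal value c^T x* = 46.6667.
Solving the dual: y* = (5.3333, 0, 0.6667, 0).
  dual value b^T y* = 46.6667.
Strong duality: c^T x* = b^T y*. Confirmed.

46.6667


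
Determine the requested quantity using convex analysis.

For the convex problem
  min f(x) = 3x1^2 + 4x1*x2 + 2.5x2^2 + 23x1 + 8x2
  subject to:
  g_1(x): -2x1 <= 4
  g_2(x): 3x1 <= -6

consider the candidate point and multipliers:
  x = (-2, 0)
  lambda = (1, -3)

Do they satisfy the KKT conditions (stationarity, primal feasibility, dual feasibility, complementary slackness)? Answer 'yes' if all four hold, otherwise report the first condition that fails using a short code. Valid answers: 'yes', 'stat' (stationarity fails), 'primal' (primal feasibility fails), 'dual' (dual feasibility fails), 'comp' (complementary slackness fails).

Gradient of f: grad f(x) = Q x + c = (11, 0)
Constraint values g_i(x) = a_i^T x - b_i:
  g_1((-2, 0)) = 0
  g_2((-2, 0)) = 0
Stationarity residual: grad f(x) + sum_i lambda_i a_i = (0, 0)
  -> stationarity OK
Primal feasibility (all g_i <= 0): OK
Dual feasibility (all lambda_i >= 0): FAILS
Complementary slackness (lambda_i * g_i(x) = 0 for all i): OK

Verdict: the first failing condition is dual_feasibility -> dual.

dual


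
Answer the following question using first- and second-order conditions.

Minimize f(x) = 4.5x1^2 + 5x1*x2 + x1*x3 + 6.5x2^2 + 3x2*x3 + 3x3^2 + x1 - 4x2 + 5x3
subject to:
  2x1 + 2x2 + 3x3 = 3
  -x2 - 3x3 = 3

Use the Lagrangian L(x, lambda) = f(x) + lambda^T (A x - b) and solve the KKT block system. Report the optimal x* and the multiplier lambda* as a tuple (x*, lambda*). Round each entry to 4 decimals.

Form the Lagrangian:
  L(x, lambda) = (1/2) x^T Q x + c^T x + lambda^T (A x - b)
Stationarity (grad_x L = 0): Q x + c + A^T lambda = 0.
Primal feasibility: A x = b.

This gives the KKT block system:
  [ Q   A^T ] [ x     ]   [-c ]
  [ A    0  ] [ lambda ] = [ b ]

Solving the linear system:
  x*      = (2.6667, 0.6667, -1.2222)
  lambda* = (-13.5556, -12.7778)
  f(x*)   = 36.4444

x* = (2.6667, 0.6667, -1.2222), lambda* = (-13.5556, -12.7778)


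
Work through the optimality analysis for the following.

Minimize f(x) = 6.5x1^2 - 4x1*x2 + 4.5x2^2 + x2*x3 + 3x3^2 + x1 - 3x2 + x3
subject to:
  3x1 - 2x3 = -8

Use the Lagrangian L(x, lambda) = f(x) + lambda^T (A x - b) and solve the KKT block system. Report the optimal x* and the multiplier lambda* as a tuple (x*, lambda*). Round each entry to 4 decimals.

Form the Lagrangian:
  L(x, lambda) = (1/2) x^T Q x + c^T x + lambda^T (A x - b)
Stationarity (grad_x L = 0): Q x + c + A^T lambda = 0.
Primal feasibility: A x = b.

This gives the KKT block system:
  [ Q   A^T ] [ x     ]   [-c ]
  [ A    0  ] [ lambda ] = [ b ]

Solving the linear system:
  x*      = (-1.5027, -0.5285, 1.746)
  lambda* = (5.4736)
  f(x*)   = 22.8089

x* = (-1.5027, -0.5285, 1.746), lambda* = (5.4736)


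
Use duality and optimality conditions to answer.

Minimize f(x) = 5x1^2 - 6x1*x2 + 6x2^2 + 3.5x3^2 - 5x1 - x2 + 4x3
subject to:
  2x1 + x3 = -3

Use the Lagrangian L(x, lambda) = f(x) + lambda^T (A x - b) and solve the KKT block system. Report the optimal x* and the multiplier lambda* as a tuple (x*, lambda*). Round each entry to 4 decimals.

Form the Lagrangian:
  L(x, lambda) = (1/2) x^T Q x + c^T x + lambda^T (A x - b)
Stationarity (grad_x L = 0): Q x + c + A^T lambda = 0.
Primal feasibility: A x = b.

This gives the KKT block system:
  [ Q   A^T ] [ x     ]   [-c ]
  [ A    0  ] [ lambda ] = [ b ]

Solving the linear system:
  x*      = (-0.8143, -0.3238, -1.3714)
  lambda* = (5.6)
  f(x*)   = 7.8548

x* = (-0.8143, -0.3238, -1.3714), lambda* = (5.6)


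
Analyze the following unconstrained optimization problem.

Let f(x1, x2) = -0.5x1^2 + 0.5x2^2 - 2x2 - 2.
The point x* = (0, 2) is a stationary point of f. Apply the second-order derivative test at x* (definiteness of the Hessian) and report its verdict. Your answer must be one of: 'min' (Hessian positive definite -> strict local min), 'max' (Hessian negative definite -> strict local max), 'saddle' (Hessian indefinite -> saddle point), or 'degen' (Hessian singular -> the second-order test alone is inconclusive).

Compute the Hessian H = grad^2 f:
  H = [[-1, 0], [0, 1]]
Verify stationarity: grad f(x*) = H x* + g = (0, 0).
Eigenvalues of H: -1, 1.
Eigenvalues have mixed signs, so H is indefinite -> x* is a saddle point.

saddle


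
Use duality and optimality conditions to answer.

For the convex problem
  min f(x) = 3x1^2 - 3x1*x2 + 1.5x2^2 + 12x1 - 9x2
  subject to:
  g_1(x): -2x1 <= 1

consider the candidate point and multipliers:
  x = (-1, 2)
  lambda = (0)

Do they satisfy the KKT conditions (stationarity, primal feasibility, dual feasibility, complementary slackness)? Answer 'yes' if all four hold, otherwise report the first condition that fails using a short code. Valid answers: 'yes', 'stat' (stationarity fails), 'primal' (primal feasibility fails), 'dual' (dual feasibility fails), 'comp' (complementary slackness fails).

Gradient of f: grad f(x) = Q x + c = (0, 0)
Constraint values g_i(x) = a_i^T x - b_i:
  g_1((-1, 2)) = 1
Stationarity residual: grad f(x) + sum_i lambda_i a_i = (0, 0)
  -> stationarity OK
Primal feasibility (all g_i <= 0): FAILS
Dual feasibility (all lambda_i >= 0): OK
Complementary slackness (lambda_i * g_i(x) = 0 for all i): OK

Verdict: the first failing condition is primal_feasibility -> primal.

primal


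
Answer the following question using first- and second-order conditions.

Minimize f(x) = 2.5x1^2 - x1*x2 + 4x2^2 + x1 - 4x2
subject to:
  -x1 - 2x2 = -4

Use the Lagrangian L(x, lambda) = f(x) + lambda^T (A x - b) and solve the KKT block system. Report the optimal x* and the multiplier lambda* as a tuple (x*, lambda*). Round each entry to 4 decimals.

Form the Lagrangian:
  L(x, lambda) = (1/2) x^T Q x + c^T x + lambda^T (A x - b)
Stationarity (grad_x L = 0): Q x + c + A^T lambda = 0.
Primal feasibility: A x = b.

This gives the KKT block system:
  [ Q   A^T ] [ x     ]   [-c ]
  [ A    0  ] [ lambda ] = [ b ]

Solving the linear system:
  x*      = (0.875, 1.5625)
  lambda* = (3.8125)
  f(x*)   = 4.9375

x* = (0.875, 1.5625), lambda* = (3.8125)


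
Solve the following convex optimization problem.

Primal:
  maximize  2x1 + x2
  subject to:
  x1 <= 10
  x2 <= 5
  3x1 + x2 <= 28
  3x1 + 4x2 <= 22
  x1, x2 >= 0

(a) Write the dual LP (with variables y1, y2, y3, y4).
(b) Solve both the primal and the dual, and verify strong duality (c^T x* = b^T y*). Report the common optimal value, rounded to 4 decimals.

The standard primal-dual pair for 'max c^T x s.t. A x <= b, x >= 0' is:
  Dual:  min b^T y  s.t.  A^T y >= c,  y >= 0.

So the dual LP is:
  minimize  10y1 + 5y2 + 28y3 + 22y4
  subject to:
    y1 + 3y3 + 3y4 >= 2
    y2 + y3 + 4y4 >= 1
    y1, y2, y3, y4 >= 0

Solving the primal: x* = (7.3333, 0).
  primal value c^T x* = 14.6667.
Solving the dual: y* = (0, 0, 0, 0.6667).
  dual value b^T y* = 14.6667.
Strong duality: c^T x* = b^T y*. Confirmed.

14.6667


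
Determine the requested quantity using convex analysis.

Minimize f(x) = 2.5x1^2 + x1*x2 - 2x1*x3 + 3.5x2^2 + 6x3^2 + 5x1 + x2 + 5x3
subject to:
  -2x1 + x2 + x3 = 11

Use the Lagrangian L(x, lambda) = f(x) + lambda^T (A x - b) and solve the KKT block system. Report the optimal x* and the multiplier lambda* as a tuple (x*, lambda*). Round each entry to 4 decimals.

Form the Lagrangian:
  L(x, lambda) = (1/2) x^T Q x + c^T x + lambda^T (A x - b)
Stationarity (grad_x L = 0): Q x + c + A^T lambda = 0.
Primal feasibility: A x = b.

This gives the KKT block system:
  [ Q   A^T ] [ x     ]   [-c ]
  [ A    0  ] [ lambda ] = [ b ]

Solving the linear system:
  x*      = (-4.8961, 1.7464, -0.5386)
  lambda* = (-8.3285)
  f(x*)   = 33.093

x* = (-4.8961, 1.7464, -0.5386), lambda* = (-8.3285)


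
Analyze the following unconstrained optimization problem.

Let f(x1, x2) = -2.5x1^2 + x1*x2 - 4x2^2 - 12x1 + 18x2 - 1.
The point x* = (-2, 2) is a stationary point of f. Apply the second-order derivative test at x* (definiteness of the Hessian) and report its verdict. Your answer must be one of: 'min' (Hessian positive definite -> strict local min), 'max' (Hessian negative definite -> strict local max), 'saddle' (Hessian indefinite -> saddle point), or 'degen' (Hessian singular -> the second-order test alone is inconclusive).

Compute the Hessian H = grad^2 f:
  H = [[-5, 1], [1, -8]]
Verify stationarity: grad f(x*) = H x* + g = (0, 0).
Eigenvalues of H: -8.3028, -4.6972.
Both eigenvalues < 0, so H is negative definite -> x* is a strict local max.

max


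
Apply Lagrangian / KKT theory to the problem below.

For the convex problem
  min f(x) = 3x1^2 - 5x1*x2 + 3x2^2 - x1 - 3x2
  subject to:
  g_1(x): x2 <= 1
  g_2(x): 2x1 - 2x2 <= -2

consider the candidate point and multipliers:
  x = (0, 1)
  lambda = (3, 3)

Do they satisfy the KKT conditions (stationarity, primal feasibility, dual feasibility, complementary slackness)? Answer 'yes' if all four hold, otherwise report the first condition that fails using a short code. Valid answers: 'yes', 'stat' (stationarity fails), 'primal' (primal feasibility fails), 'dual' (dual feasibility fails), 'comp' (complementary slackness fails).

Gradient of f: grad f(x) = Q x + c = (-6, 3)
Constraint values g_i(x) = a_i^T x - b_i:
  g_1((0, 1)) = 0
  g_2((0, 1)) = 0
Stationarity residual: grad f(x) + sum_i lambda_i a_i = (0, 0)
  -> stationarity OK
Primal feasibility (all g_i <= 0): OK
Dual feasibility (all lambda_i >= 0): OK
Complementary slackness (lambda_i * g_i(x) = 0 for all i): OK

Verdict: yes, KKT holds.

yes


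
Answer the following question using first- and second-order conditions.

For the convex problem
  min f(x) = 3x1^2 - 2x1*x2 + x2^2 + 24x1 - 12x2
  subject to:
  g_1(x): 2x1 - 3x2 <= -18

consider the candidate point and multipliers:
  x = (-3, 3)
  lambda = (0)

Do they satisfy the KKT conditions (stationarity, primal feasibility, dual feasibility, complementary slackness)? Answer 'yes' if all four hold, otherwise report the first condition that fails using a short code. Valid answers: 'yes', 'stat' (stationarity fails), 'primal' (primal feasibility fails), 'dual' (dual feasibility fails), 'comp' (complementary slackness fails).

Gradient of f: grad f(x) = Q x + c = (0, 0)
Constraint values g_i(x) = a_i^T x - b_i:
  g_1((-3, 3)) = 3
Stationarity residual: grad f(x) + sum_i lambda_i a_i = (0, 0)
  -> stationarity OK
Primal feasibility (all g_i <= 0): FAILS
Dual feasibility (all lambda_i >= 0): OK
Complementary slackness (lambda_i * g_i(x) = 0 for all i): OK

Verdict: the first failing condition is primal_feasibility -> primal.

primal


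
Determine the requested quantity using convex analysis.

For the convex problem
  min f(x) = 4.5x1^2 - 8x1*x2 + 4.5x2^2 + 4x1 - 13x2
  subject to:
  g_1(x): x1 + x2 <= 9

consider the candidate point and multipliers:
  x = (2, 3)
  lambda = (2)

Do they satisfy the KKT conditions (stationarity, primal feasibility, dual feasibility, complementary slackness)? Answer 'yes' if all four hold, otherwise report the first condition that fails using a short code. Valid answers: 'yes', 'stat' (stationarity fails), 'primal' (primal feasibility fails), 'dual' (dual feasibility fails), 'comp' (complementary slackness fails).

Gradient of f: grad f(x) = Q x + c = (-2, -2)
Constraint values g_i(x) = a_i^T x - b_i:
  g_1((2, 3)) = -4
Stationarity residual: grad f(x) + sum_i lambda_i a_i = (0, 0)
  -> stationarity OK
Primal feasibility (all g_i <= 0): OK
Dual feasibility (all lambda_i >= 0): OK
Complementary slackness (lambda_i * g_i(x) = 0 for all i): FAILS

Verdict: the first failing condition is complementary_slackness -> comp.

comp


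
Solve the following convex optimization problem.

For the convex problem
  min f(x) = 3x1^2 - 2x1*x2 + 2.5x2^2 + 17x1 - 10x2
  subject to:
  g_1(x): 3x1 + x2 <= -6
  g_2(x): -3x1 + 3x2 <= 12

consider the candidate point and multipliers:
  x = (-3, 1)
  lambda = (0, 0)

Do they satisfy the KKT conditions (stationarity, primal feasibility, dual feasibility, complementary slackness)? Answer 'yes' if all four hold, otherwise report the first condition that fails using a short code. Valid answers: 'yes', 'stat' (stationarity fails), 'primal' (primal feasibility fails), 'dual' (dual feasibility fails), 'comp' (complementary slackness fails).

Gradient of f: grad f(x) = Q x + c = (-3, 1)
Constraint values g_i(x) = a_i^T x - b_i:
  g_1((-3, 1)) = -2
  g_2((-3, 1)) = 0
Stationarity residual: grad f(x) + sum_i lambda_i a_i = (-3, 1)
  -> stationarity FAILS
Primal feasibility (all g_i <= 0): OK
Dual feasibility (all lambda_i >= 0): OK
Complementary slackness (lambda_i * g_i(x) = 0 for all i): OK

Verdict: the first failing condition is stationarity -> stat.

stat


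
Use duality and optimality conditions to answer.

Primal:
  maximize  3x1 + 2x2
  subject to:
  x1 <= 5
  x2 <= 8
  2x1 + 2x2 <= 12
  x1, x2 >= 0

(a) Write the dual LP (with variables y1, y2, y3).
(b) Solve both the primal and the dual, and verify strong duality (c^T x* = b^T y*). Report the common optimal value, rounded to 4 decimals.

The standard primal-dual pair for 'max c^T x s.t. A x <= b, x >= 0' is:
  Dual:  min b^T y  s.t.  A^T y >= c,  y >= 0.

So the dual LP is:
  minimize  5y1 + 8y2 + 12y3
  subject to:
    y1 + 2y3 >= 3
    y2 + 2y3 >= 2
    y1, y2, y3 >= 0

Solving the primal: x* = (5, 1).
  primal value c^T x* = 17.
Solving the dual: y* = (1, 0, 1).
  dual value b^T y* = 17.
Strong duality: c^T x* = b^T y*. Confirmed.

17


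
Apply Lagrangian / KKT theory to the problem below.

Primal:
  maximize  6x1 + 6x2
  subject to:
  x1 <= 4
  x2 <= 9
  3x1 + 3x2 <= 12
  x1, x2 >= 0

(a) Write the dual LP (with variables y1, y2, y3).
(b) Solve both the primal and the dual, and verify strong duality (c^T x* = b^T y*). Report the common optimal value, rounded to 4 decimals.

The standard primal-dual pair for 'max c^T x s.t. A x <= b, x >= 0' is:
  Dual:  min b^T y  s.t.  A^T y >= c,  y >= 0.

So the dual LP is:
  minimize  4y1 + 9y2 + 12y3
  subject to:
    y1 + 3y3 >= 6
    y2 + 3y3 >= 6
    y1, y2, y3 >= 0

Solving the primal: x* = (0, 4).
  primal value c^T x* = 24.
Solving the dual: y* = (0, 0, 2).
  dual value b^T y* = 24.
Strong duality: c^T x* = b^T y*. Confirmed.

24


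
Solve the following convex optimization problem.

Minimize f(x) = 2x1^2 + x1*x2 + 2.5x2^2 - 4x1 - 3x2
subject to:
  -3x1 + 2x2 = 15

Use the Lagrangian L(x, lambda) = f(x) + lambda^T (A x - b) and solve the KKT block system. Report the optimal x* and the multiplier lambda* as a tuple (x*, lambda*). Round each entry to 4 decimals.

Form the Lagrangian:
  L(x, lambda) = (1/2) x^T Q x + c^T x + lambda^T (A x - b)
Stationarity (grad_x L = 0): Q x + c + A^T lambda = 0.
Primal feasibility: A x = b.

This gives the KKT block system:
  [ Q   A^T ] [ x     ]   [-c ]
  [ A    0  ] [ lambda ] = [ b ]

Solving the linear system:
  x*      = (-3.0274, 2.9589)
  lambda* = (-4.3836)
  f(x*)   = 34.4932

x* = (-3.0274, 2.9589), lambda* = (-4.3836)


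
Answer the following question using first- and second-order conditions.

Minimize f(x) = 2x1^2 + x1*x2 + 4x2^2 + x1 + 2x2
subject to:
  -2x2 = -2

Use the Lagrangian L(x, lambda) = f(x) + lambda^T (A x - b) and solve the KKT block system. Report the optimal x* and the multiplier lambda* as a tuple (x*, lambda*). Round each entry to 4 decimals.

Form the Lagrangian:
  L(x, lambda) = (1/2) x^T Q x + c^T x + lambda^T (A x - b)
Stationarity (grad_x L = 0): Q x + c + A^T lambda = 0.
Primal feasibility: A x = b.

This gives the KKT block system:
  [ Q   A^T ] [ x     ]   [-c ]
  [ A    0  ] [ lambda ] = [ b ]

Solving the linear system:
  x*      = (-0.5, 1)
  lambda* = (4.75)
  f(x*)   = 5.5

x* = (-0.5, 1), lambda* = (4.75)


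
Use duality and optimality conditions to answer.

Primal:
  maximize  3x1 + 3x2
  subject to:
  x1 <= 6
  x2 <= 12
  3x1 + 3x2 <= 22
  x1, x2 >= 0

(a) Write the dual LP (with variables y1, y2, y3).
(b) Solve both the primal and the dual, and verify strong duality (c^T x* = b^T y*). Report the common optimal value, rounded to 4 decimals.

The standard primal-dual pair for 'max c^T x s.t. A x <= b, x >= 0' is:
  Dual:  min b^T y  s.t.  A^T y >= c,  y >= 0.

So the dual LP is:
  minimize  6y1 + 12y2 + 22y3
  subject to:
    y1 + 3y3 >= 3
    y2 + 3y3 >= 3
    y1, y2, y3 >= 0

Solving the primal: x* = (0, 7.3333).
  primal value c^T x* = 22.
Solving the dual: y* = (0, 0, 1).
  dual value b^T y* = 22.
Strong duality: c^T x* = b^T y*. Confirmed.

22


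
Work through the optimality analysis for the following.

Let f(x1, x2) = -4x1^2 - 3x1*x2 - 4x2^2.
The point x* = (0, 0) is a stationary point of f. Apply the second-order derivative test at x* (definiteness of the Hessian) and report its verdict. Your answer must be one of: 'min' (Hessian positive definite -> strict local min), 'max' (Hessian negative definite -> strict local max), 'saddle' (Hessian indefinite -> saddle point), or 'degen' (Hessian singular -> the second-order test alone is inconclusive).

Compute the Hessian H = grad^2 f:
  H = [[-8, -3], [-3, -8]]
Verify stationarity: grad f(x*) = H x* + g = (0, 0).
Eigenvalues of H: -11, -5.
Both eigenvalues < 0, so H is negative definite -> x* is a strict local max.

max


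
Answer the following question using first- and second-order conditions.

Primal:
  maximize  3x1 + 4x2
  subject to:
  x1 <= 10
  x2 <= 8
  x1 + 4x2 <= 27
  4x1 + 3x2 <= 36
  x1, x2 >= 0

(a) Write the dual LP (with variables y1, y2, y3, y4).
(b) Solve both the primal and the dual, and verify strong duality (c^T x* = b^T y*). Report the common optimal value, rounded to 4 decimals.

The standard primal-dual pair for 'max c^T x s.t. A x <= b, x >= 0' is:
  Dual:  min b^T y  s.t.  A^T y >= c,  y >= 0.

So the dual LP is:
  minimize  10y1 + 8y2 + 27y3 + 36y4
  subject to:
    y1 + y3 + 4y4 >= 3
    y2 + 4y3 + 3y4 >= 4
    y1, y2, y3, y4 >= 0

Solving the primal: x* = (4.8462, 5.5385).
  primal value c^T x* = 36.6923.
Solving the dual: y* = (0, 0, 0.5385, 0.6154).
  dual value b^T y* = 36.6923.
Strong duality: c^T x* = b^T y*. Confirmed.

36.6923


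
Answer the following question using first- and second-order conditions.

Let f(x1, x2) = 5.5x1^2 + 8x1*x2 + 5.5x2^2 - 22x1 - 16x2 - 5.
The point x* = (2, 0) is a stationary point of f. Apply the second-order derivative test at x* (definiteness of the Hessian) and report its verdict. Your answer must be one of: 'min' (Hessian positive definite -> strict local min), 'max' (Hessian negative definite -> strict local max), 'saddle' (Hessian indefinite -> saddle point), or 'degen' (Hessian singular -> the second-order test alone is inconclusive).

Compute the Hessian H = grad^2 f:
  H = [[11, 8], [8, 11]]
Verify stationarity: grad f(x*) = H x* + g = (0, 0).
Eigenvalues of H: 3, 19.
Both eigenvalues > 0, so H is positive definite -> x* is a strict local min.

min


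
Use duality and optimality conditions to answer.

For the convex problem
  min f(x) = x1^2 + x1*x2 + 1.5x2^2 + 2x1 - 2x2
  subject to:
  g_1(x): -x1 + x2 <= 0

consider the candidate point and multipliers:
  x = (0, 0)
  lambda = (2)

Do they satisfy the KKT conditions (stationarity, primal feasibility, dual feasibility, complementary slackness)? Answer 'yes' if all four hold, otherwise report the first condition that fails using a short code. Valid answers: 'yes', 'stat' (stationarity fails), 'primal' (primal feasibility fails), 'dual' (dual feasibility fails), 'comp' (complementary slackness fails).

Gradient of f: grad f(x) = Q x + c = (2, -2)
Constraint values g_i(x) = a_i^T x - b_i:
  g_1((0, 0)) = 0
Stationarity residual: grad f(x) + sum_i lambda_i a_i = (0, 0)
  -> stationarity OK
Primal feasibility (all g_i <= 0): OK
Dual feasibility (all lambda_i >= 0): OK
Complementary slackness (lambda_i * g_i(x) = 0 for all i): OK

Verdict: yes, KKT holds.

yes


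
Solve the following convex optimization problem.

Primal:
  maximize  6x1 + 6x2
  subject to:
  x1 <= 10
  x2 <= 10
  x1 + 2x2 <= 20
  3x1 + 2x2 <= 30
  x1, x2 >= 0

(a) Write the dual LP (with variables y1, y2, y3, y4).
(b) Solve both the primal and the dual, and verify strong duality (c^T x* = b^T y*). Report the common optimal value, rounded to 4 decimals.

The standard primal-dual pair for 'max c^T x s.t. A x <= b, x >= 0' is:
  Dual:  min b^T y  s.t.  A^T y >= c,  y >= 0.

So the dual LP is:
  minimize  10y1 + 10y2 + 20y3 + 30y4
  subject to:
    y1 + y3 + 3y4 >= 6
    y2 + 2y3 + 2y4 >= 6
    y1, y2, y3, y4 >= 0

Solving the primal: x* = (5, 7.5).
  primal value c^T x* = 75.
Solving the dual: y* = (0, 0, 1.5, 1.5).
  dual value b^T y* = 75.
Strong duality: c^T x* = b^T y*. Confirmed.

75


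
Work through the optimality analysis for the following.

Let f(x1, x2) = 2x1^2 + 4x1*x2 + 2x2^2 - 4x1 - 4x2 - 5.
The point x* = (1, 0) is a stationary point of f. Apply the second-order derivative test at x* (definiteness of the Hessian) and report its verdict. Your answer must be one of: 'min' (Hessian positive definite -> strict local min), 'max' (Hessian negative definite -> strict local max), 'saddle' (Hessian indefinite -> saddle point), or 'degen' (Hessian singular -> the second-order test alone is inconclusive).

Compute the Hessian H = grad^2 f:
  H = [[4, 4], [4, 4]]
Verify stationarity: grad f(x*) = H x* + g = (0, 0).
Eigenvalues of H: 0, 8.
H has a zero eigenvalue (singular; positive semidefinite but not definite), so H is neither positive definite, negative definite, nor indefinite. The second-order test alone is inconclusive -> degen.
(Indeed, f is constant along the null direction of H through x*, so x* is not a strict local extremum.)

degen


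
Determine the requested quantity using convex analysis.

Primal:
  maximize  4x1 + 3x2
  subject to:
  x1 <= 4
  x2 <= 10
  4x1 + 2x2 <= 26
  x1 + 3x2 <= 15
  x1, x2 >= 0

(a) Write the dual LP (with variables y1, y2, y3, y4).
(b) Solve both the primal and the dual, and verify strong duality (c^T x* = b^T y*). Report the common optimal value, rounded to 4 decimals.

The standard primal-dual pair for 'max c^T x s.t. A x <= b, x >= 0' is:
  Dual:  min b^T y  s.t.  A^T y >= c,  y >= 0.

So the dual LP is:
  minimize  4y1 + 10y2 + 26y3 + 15y4
  subject to:
    y1 + 4y3 + y4 >= 4
    y2 + 2y3 + 3y4 >= 3
    y1, y2, y3, y4 >= 0

Solving the primal: x* = (4, 3.6667).
  primal value c^T x* = 27.
Solving the dual: y* = (3, 0, 0, 1).
  dual value b^T y* = 27.
Strong duality: c^T x* = b^T y*. Confirmed.

27
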